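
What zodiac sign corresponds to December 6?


Date: December 6
Conventional tropical zodiac dates: Sagittarius from November 22 onward; Capricorn starts December 22
December 6 falls within the Sagittarius range

Sagittarius


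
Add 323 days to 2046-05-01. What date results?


Start: 2046-05-01, add 323 days
May 2046 has 31 days: 31 - 1 = 30 days to May 31 -> 293 left
June 2046 has 30 days -> 263 left
July 2046 has 31 days -> 232 left
August 2046 has 31 days -> 201 left
September 2046 has 30 days -> 171 left
October 2046 has 31 days -> 140 left
November 2046 has 30 days -> 110 left
December 2046 has 31 days -> 79 left
January 2047 has 31 days -> 48 left
February 2047 has 28 days -> 20 left
March 2047: 20 <= 31 -> lands on March 20

Result: 2047-03-20


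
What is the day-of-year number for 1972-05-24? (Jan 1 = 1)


Date: May 24, 1972
Days in months 1 through 4: 121
Plus 24 days in May

Day of year: 145


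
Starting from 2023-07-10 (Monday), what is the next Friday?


Current: Monday
Target: Friday
Days ahead: 4

Next Friday: 2023-07-14


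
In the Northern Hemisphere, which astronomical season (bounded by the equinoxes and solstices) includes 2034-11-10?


Date: November 10
Astronomical Autumn (approx.; exact equinox/solstice day varies by year): September 22 to December 20
November 10 falls within the Autumn window

Autumn


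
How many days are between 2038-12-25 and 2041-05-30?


From 2038-12-25 to 2041-05-30
2038-12-25: days before December = 31 + 28 + 31 + 30 + 31 + 30 + 31 + 31 + 30 + 31 + 30 = 334 (2038 is not a leap year); day of year = 334 + 25 = 359
2041-05-30: days before May = 31 + 28 + 31 + 30 = 120 (2041 is not a leap year); day of year = 120 + 30 = 150
Rest of 2038: 365 - 359 = 6
Full years 2039 (365), 2040 (366): 731
Total = 6 + 731 + 150 = 887

887 days


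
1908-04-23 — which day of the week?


Date: April 23, 1908
Anchor: Jan 1, 1908. With p = 1908 - 1 = 1907: (p + p//4 - p//100 + p//400) mod 7 = (1907 + 476 - 19 + 4) mod 7 = 2368 mod 7 = 2 -> Wednesday (Mon=0 ... Sun=6)
Days before April (Jan-Mar): 91; offset = 91 + 23 - 1 = 113
Weekday index = (2 + 113) mod 7 = 3

Day of the week: Thursday


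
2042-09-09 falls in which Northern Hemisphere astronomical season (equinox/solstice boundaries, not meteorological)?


Date: September 9
Astronomical Summer (approx.; exact equinox/solstice day varies by year): June 21 to September 21
September 9 falls within the Summer window

Summer


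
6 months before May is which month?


May is month 5
5 - 6 = -1; wrap: -1 + 12 = 11

November


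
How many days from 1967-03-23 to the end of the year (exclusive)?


Day of year: 82 of 365
Remaining = 365 - 82

283 days


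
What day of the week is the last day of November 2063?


November 2063 has 30 days
Anchor: Jan 1, 2063. With p = 2063 - 1 = 2062: (p + p//4 - p//100 + p//400) mod 7 = (2062 + 515 - 20 + 5) mod 7 = 2562 mod 7 = 0 -> Monday (Mon=0 ... Sun=6)
Days before November (Jan-Oct): 304; November 1 index = (0 + 304) mod 7 = 3 -> Thursday
Last day offset: 30 - 1 = 29 days
Weekday index = (3 + 29) mod 7 = 4

Friday, November 30


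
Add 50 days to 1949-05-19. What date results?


Start: 1949-05-19, add 50 days
May 1949 has 31 days: 31 - 19 = 12 days to May 31 -> 38 left
June 1949 has 30 days -> 8 left
July 1949: 8 <= 31 -> lands on July 8

Result: 1949-07-08


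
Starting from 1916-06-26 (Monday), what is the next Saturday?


Current: Monday
Target: Saturday
Days ahead: 5

Next Saturday: 1916-07-01


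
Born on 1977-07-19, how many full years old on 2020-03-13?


Birth: 1977-07-19
Reference: 2020-03-13
Year difference: 2020 - 1977 = 43
Birthday not yet reached in 2020, subtract 1

42 years old


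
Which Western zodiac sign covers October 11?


Date: October 11
Conventional tropical zodiac dates: Libra from September 23 onward; Scorpio starts October 23
October 11 falls within the Libra range

Libra


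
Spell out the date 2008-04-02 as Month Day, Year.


ISO 2008-04-02 parses as year=2008, month=04, day=02
Month 4 -> April

April 2, 2008


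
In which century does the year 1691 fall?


Century = (year - 1) // 100 + 1
= (1691 - 1) // 100 + 1
= 1690 // 100 + 1
= 16 + 1

17th century


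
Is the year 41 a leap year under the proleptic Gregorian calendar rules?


Gregorian leap year rule: divisible by 4, but not by 100, unless also by 400.
41 is not divisible by 4 -> not a leap year

No


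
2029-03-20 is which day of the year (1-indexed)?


Date: March 20, 2029
Days in months 1 through 2: 59
Plus 20 days in March

Day of year: 79


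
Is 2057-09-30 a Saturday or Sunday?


Anchor: Jan 1, 2057. With p = 2057 - 1 = 2056: (p + p//4 - p//100 + p//400) mod 7 = (2056 + 514 - 20 + 5) mod 7 = 2555 mod 7 = 0 -> Monday (Mon=0 ... Sun=6)
Day of year: 273; offset = 272
Weekday index = (0 + 272) mod 7 = 6 -> Sunday
Weekend days: Saturday, Sunday

Yes


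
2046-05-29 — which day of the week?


Date: May 29, 2046
Anchor: Jan 1, 2046. With p = 2046 - 1 = 2045: (p + p//4 - p//100 + p//400) mod 7 = (2045 + 511 - 20 + 5) mod 7 = 2541 mod 7 = 0 -> Monday (Mon=0 ... Sun=6)
Days before May (Jan-Apr): 120; offset = 120 + 29 - 1 = 148
Weekday index = (0 + 148) mod 7 = 1

Day of the week: Tuesday


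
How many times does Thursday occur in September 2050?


September 2050 has 30 days
Anchor: Jan 1, 2050. With p = 2050 - 1 = 2049: (p + p//4 - p//100 + p//400) mod 7 = (2049 + 512 - 20 + 5) mod 7 = 2546 mod 7 = 5 -> Saturday (Mon=0 ... Sun=6)
Days before September (Jan-Aug): 243; September 1 index = (5 + 243) mod 7 = 3 -> Thursday
First Thursday is September 1
Thursdays: 1, 8, 15, 22, 29

5 Thursdays


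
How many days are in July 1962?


July 1962

31 days


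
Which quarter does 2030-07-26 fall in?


Month: July (month 7)
Q1: Jan-Mar, Q2: Apr-Jun, Q3: Jul-Sep, Q4: Oct-Dec

Q3


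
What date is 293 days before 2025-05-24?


Start: 2025-05-24, subtract 293 days
Back 24 days from May 24 reaches April 30, 2025 -> 269 left
April 2025 has 30 days -> back to March 31, 2025 -> 239 left
March 2025 has 31 days -> back to February 28, 2025 -> 208 left
February 2025 has 28 days -> back to January 31, 2025 -> 180 left
January 2025 has 31 days -> back to December 31, 2024 -> 149 left
December 2024 has 31 days -> back to November 30, 2024 -> 118 left
November 2024 has 30 days -> back to October 31, 2024 -> 88 left
October 2024 has 31 days -> back to September 30, 2024 -> 57 left
September 2024 has 30 days -> back to August 31, 2024 -> 27 left
August 2024: 31 - 27 = 4 -> lands on August 4

Result: 2024-08-04


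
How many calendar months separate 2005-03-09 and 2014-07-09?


From March 2005 to July 2014
9 years * 12 = 108 months, plus 4 months = 112

112 months


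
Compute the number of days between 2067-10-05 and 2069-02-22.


From 2067-10-05 to 2069-02-22
2067-10-05: days before October = 31 + 28 + 31 + 30 + 31 + 30 + 31 + 31 + 30 = 273 (2067 is not a leap year); day of year = 273 + 5 = 278
2069-02-22: days before February = 31; day of year = 31 + 22 = 53
Rest of 2067: 365 - 278 = 87
Full years 2068 (366): 366
Total = 87 + 366 + 53 = 506

506 days


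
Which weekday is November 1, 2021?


Target: November 1, 2021
Anchor: Jan 1, 2021. With p = 2021 - 1 = 2020: (p + p//4 - p//100 + p//400) mod 7 = (2020 + 505 - 20 + 5) mod 7 = 2510 mod 7 = 4 -> Friday (Mon=0 ... Sun=6)
Days before November (Jan-Oct): 304 days
Weekday index = (4 + 304) mod 7 = 0

Monday


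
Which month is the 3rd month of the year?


Month 3 of 12

March


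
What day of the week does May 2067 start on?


Target: May 1, 2067
Anchor: Jan 1, 2067. With p = 2067 - 1 = 2066: (p + p//4 - p//100 + p//400) mod 7 = (2066 + 516 - 20 + 5) mod 7 = 2567 mod 7 = 5 -> Saturday (Mon=0 ... Sun=6)
Days before May (Jan-Apr): 120 days
Weekday index = (5 + 120) mod 7 = 6

Sunday


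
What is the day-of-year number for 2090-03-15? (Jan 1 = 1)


Date: March 15, 2090
Days in months 1 through 2: 59
Plus 15 days in March

Day of year: 74


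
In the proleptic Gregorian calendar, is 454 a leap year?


Gregorian leap year rule: divisible by 4, but not by 100, unless also by 400.
454 is not divisible by 4 -> not a leap year

No


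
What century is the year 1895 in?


Century = (year - 1) // 100 + 1
= (1895 - 1) // 100 + 1
= 1894 // 100 + 1
= 18 + 1

19th century


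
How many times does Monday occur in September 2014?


September 2014 has 30 days
Anchor: Jan 1, 2014. With p = 2014 - 1 = 2013: (p + p//4 - p//100 + p//400) mod 7 = (2013 + 503 - 20 + 5) mod 7 = 2501 mod 7 = 2 -> Wednesday (Mon=0 ... Sun=6)
Days before September (Jan-Aug): 243; September 1 index = (2 + 243) mod 7 = 0 -> Monday
First Monday is September 1
Mondays: 1, 8, 15, 22, 29

5 Mondays


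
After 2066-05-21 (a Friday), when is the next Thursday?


Current: Friday
Target: Thursday
Days ahead: 6

Next Thursday: 2066-05-27


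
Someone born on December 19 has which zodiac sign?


Date: December 19
Conventional tropical zodiac dates: Sagittarius from November 22 onward; Capricorn starts December 22
December 19 falls within the Sagittarius range

Sagittarius


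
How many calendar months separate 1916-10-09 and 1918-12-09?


From October 1916 to December 1918
2 years * 12 = 24 months, plus 2 months = 26

26 months


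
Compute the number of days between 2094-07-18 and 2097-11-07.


From 2094-07-18 to 2097-11-07
2094-07-18: days before July = 31 + 28 + 31 + 30 + 31 + 30 = 181 (2094 is not a leap year); day of year = 181 + 18 = 199
2097-11-07: days before November = 31 + 28 + 31 + 30 + 31 + 30 + 31 + 31 + 30 + 31 = 304 (2097 is not a leap year); day of year = 304 + 7 = 311
Rest of 2094: 365 - 199 = 166
Full years 2095 (365), 2096 (366): 731
Total = 166 + 731 + 311 = 1208

1208 days


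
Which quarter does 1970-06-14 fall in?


Month: June (month 6)
Q1: Jan-Mar, Q2: Apr-Jun, Q3: Jul-Sep, Q4: Oct-Dec

Q2


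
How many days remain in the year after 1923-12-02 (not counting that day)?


Day of year: 336 of 365
Remaining = 365 - 336

29 days


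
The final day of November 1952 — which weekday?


November 1952 has 30 days
Anchor: Jan 1, 1952. With p = 1952 - 1 = 1951: (p + p//4 - p//100 + p//400) mod 7 = (1951 + 487 - 19 + 4) mod 7 = 2423 mod 7 = 1 -> Tuesday (Mon=0 ... Sun=6)
Days before November (Jan-Oct): 305; November 1 index = (1 + 305) mod 7 = 5 -> Saturday
Last day offset: 30 - 1 = 29 days
Weekday index = (5 + 29) mod 7 = 6

Sunday, November 30


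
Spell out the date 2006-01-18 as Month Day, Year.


ISO 2006-01-18 parses as year=2006, month=01, day=18
Month 1 -> January

January 18, 2006


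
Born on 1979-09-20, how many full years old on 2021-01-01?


Birth: 1979-09-20
Reference: 2021-01-01
Year difference: 2021 - 1979 = 42
Birthday not yet reached in 2021, subtract 1

41 years old


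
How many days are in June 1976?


June 1976

30 days


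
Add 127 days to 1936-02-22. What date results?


Start: 1936-02-22, add 127 days
February 1936 has 29 days: 29 - 22 = 7 days to February 29 -> 120 left
March 1936 has 31 days -> 89 left
April 1936 has 30 days -> 59 left
May 1936 has 31 days -> 28 left
June 1936: 28 <= 30 -> lands on June 28

Result: 1936-06-28


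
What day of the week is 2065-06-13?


Date: June 13, 2065
Anchor: Jan 1, 2065. With p = 2065 - 1 = 2064: (p + p//4 - p//100 + p//400) mod 7 = (2064 + 516 - 20 + 5) mod 7 = 2565 mod 7 = 3 -> Thursday (Mon=0 ... Sun=6)
Days before June (Jan-May): 151; offset = 151 + 13 - 1 = 163
Weekday index = (3 + 163) mod 7 = 5

Day of the week: Saturday


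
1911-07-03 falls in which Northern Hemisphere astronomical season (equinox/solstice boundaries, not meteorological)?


Date: July 3
Astronomical Summer (approx.; exact equinox/solstice day varies by year): June 21 to September 21
July 3 falls within the Summer window

Summer


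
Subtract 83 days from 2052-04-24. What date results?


Start: 2052-04-24, subtract 83 days
Back 24 days from April 24 reaches March 31, 2052 -> 59 left
March 2052 has 31 days -> back to February 29, 2052 -> 28 left
February 2052: 29 - 28 = 1 -> lands on February 1

Result: 2052-02-01


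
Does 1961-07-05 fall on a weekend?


Anchor: Jan 1, 1961. With p = 1961 - 1 = 1960: (p + p//4 - p//100 + p//400) mod 7 = (1960 + 490 - 19 + 4) mod 7 = 2435 mod 7 = 6 -> Sunday (Mon=0 ... Sun=6)
Day of year: 186; offset = 185
Weekday index = (6 + 185) mod 7 = 2 -> Wednesday
Weekend days: Saturday, Sunday

No


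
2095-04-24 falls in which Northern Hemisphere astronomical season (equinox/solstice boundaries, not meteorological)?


Date: April 24
Astronomical Spring (approx.; exact equinox/solstice day varies by year): March 20 to June 20
April 24 falls within the Spring window

Spring


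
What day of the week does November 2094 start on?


Target: November 1, 2094
Anchor: Jan 1, 2094. With p = 2094 - 1 = 2093: (p + p//4 - p//100 + p//400) mod 7 = (2093 + 523 - 20 + 5) mod 7 = 2601 mod 7 = 4 -> Friday (Mon=0 ... Sun=6)
Days before November (Jan-Oct): 304 days
Weekday index = (4 + 304) mod 7 = 0

Monday


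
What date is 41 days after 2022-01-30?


Start: 2022-01-30, add 41 days
January 2022 has 31 days: 31 - 30 = 1 day to January 31 -> 40 left
February 2022 has 28 days -> 12 left
March 2022: 12 <= 31 -> lands on March 12

Result: 2022-03-12


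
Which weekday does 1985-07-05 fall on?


Date: July 5, 1985
Anchor: Jan 1, 1985. With p = 1985 - 1 = 1984: (p + p//4 - p//100 + p//400) mod 7 = (1984 + 496 - 19 + 4) mod 7 = 2465 mod 7 = 1 -> Tuesday (Mon=0 ... Sun=6)
Days before July (Jan-Jun): 181; offset = 181 + 5 - 1 = 185
Weekday index = (1 + 185) mod 7 = 4

Day of the week: Friday


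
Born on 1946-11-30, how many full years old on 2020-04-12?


Birth: 1946-11-30
Reference: 2020-04-12
Year difference: 2020 - 1946 = 74
Birthday not yet reached in 2020, subtract 1

73 years old


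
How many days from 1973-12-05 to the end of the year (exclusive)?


Day of year: 339 of 365
Remaining = 365 - 339

26 days


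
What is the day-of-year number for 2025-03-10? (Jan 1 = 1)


Date: March 10, 2025
Days in months 1 through 2: 59
Plus 10 days in March

Day of year: 69


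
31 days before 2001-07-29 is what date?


Start: 2001-07-29, subtract 31 days
Back 29 days from July 29 reaches June 30, 2001 -> 2 left
June 2001: 30 - 2 = 28 -> lands on June 28

Result: 2001-06-28


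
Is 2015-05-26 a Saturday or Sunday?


Anchor: Jan 1, 2015. With p = 2015 - 1 = 2014: (p + p//4 - p//100 + p//400) mod 7 = (2014 + 503 - 20 + 5) mod 7 = 2502 mod 7 = 3 -> Thursday (Mon=0 ... Sun=6)
Day of year: 146; offset = 145
Weekday index = (3 + 145) mod 7 = 1 -> Tuesday
Weekend days: Saturday, Sunday

No


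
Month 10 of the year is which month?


Month 10 of 12

October


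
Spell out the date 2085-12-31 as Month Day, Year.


ISO 2085-12-31 parses as year=2085, month=12, day=31
Month 12 -> December

December 31, 2085


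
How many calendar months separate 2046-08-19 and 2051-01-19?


From August 2046 to January 2051
5 years * 12 = 60 months, minus 7 months = 53

53 months


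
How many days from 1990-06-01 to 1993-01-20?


From 1990-06-01 to 1993-01-20
1990-06-01: days before June = 31 + 28 + 31 + 30 + 31 = 151 (1990 is not a leap year); day of year = 151 + 1 = 152
1993-01-20: day of year = 20
Rest of 1990: 365 - 152 = 213
Full years 1991 (365), 1992 (366): 731
Total = 213 + 731 + 20 = 964

964 days


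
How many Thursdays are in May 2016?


May 2016 has 31 days
Anchor: Jan 1, 2016. With p = 2016 - 1 = 2015: (p + p//4 - p//100 + p//400) mod 7 = (2015 + 503 - 20 + 5) mod 7 = 2503 mod 7 = 4 -> Friday (Mon=0 ... Sun=6)
Days before May (Jan-Apr): 121; May 1 index = (4 + 121) mod 7 = 6 -> Sunday
First Thursday is May 5
Thursdays: 5, 12, 19, 26

4 Thursdays


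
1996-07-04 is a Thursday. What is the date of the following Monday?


Current: Thursday
Target: Monday
Days ahead: 4

Next Monday: 1996-07-08


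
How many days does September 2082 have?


September 2082

30 days


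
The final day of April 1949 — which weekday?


April 1949 has 30 days
Anchor: Jan 1, 1949. With p = 1949 - 1 = 1948: (p + p//4 - p//100 + p//400) mod 7 = (1948 + 487 - 19 + 4) mod 7 = 2420 mod 7 = 5 -> Saturday (Mon=0 ... Sun=6)
Days before April (Jan-Mar): 90; April 1 index = (5 + 90) mod 7 = 4 -> Friday
Last day offset: 30 - 1 = 29 days
Weekday index = (4 + 29) mod 7 = 5

Saturday, April 30


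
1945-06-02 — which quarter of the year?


Month: June (month 6)
Q1: Jan-Mar, Q2: Apr-Jun, Q3: Jul-Sep, Q4: Oct-Dec

Q2


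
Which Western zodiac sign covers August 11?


Date: August 11
Conventional tropical zodiac dates: Leo from July 23 onward; Virgo starts August 23
August 11 falls within the Leo range

Leo


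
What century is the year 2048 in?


Century = (year - 1) // 100 + 1
= (2048 - 1) // 100 + 1
= 2047 // 100 + 1
= 20 + 1

21st century


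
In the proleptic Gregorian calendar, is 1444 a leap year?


Gregorian leap year rule: divisible by 4, but not by 100, unless also by 400.
1444 is divisible by 4 but not 100 -> leap year

Yes


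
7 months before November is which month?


November is month 11
11 - 7 = 4

April


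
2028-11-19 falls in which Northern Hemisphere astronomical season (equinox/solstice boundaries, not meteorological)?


Date: November 19
Astronomical Autumn (approx.; exact equinox/solstice day varies by year): September 22 to December 20
November 19 falls within the Autumn window

Autumn


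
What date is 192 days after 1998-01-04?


Start: 1998-01-04, add 192 days
January 1998 has 31 days: 31 - 4 = 27 days to January 31 -> 165 left
February 1998 has 28 days -> 137 left
March 1998 has 31 days -> 106 left
April 1998 has 30 days -> 76 left
May 1998 has 31 days -> 45 left
June 1998 has 30 days -> 15 left
July 1998: 15 <= 31 -> lands on July 15

Result: 1998-07-15


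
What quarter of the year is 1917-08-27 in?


Month: August (month 8)
Q1: Jan-Mar, Q2: Apr-Jun, Q3: Jul-Sep, Q4: Oct-Dec

Q3


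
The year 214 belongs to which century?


Century = (year - 1) // 100 + 1
= (214 - 1) // 100 + 1
= 213 // 100 + 1
= 2 + 1

3rd century


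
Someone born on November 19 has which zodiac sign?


Date: November 19
Conventional tropical zodiac dates: Scorpio from October 23 onward; Sagittarius starts November 22
November 19 falls within the Scorpio range

Scorpio


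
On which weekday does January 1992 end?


January 1992 has 31 days
Anchor: Jan 1, 1992. With p = 1992 - 1 = 1991: (p + p//4 - p//100 + p//400) mod 7 = (1991 + 497 - 19 + 4) mod 7 = 2473 mod 7 = 2 -> Wednesday (Mon=0 ... Sun=6)
January 1 is the anchor itself -> Wednesday
Last day offset: 31 - 1 = 30 days
Weekday index = (2 + 30) mod 7 = 4

Friday, January 31


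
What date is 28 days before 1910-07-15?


Start: 1910-07-15, subtract 28 days
Back 15 days from July 15 reaches June 30, 1910 -> 13 left
June 1910: 30 - 13 = 17 -> lands on June 17

Result: 1910-06-17


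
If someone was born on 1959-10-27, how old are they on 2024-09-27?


Birth: 1959-10-27
Reference: 2024-09-27
Year difference: 2024 - 1959 = 65
Birthday not yet reached in 2024, subtract 1

64 years old


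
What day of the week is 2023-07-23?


Date: July 23, 2023
Anchor: Jan 1, 2023. With p = 2023 - 1 = 2022: (p + p//4 - p//100 + p//400) mod 7 = (2022 + 505 - 20 + 5) mod 7 = 2512 mod 7 = 6 -> Sunday (Mon=0 ... Sun=6)
Days before July (Jan-Jun): 181; offset = 181 + 23 - 1 = 203
Weekday index = (6 + 203) mod 7 = 6

Day of the week: Sunday


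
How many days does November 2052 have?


November 2052

30 days


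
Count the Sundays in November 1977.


November 1977 has 30 days
Anchor: Jan 1, 1977. With p = 1977 - 1 = 1976: (p + p//4 - p//100 + p//400) mod 7 = (1976 + 494 - 19 + 4) mod 7 = 2455 mod 7 = 5 -> Saturday (Mon=0 ... Sun=6)
Days before November (Jan-Oct): 304; November 1 index = (5 + 304) mod 7 = 1 -> Tuesday
First Sunday is November 6
Sundays: 6, 13, 20, 27

4 Sundays


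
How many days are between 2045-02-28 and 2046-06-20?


From 2045-02-28 to 2046-06-20
2045-02-28: days before February = 31; day of year = 31 + 28 = 59
2046-06-20: days before June = 31 + 28 + 31 + 30 + 31 = 151 (2046 is not a leap year); day of year = 151 + 20 = 171
Rest of 2045: 365 - 59 = 306
Total = 306 + 171 = 477

477 days


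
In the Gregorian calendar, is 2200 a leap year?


Gregorian leap year rule: divisible by 4, but not by 100, unless also by 400.
2200 is divisible by 100 but not 400 -> not a leap year

No


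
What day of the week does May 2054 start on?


Target: May 1, 2054
Anchor: Jan 1, 2054. With p = 2054 - 1 = 2053: (p + p//4 - p//100 + p//400) mod 7 = (2053 + 513 - 20 + 5) mod 7 = 2551 mod 7 = 3 -> Thursday (Mon=0 ... Sun=6)
Days before May (Jan-Apr): 120 days
Weekday index = (3 + 120) mod 7 = 4

Friday


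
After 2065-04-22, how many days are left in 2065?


Day of year: 112 of 365
Remaining = 365 - 112

253 days


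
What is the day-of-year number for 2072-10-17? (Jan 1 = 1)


Date: October 17, 2072
Days in months 1 through 9: 274
Plus 17 days in October

Day of year: 291


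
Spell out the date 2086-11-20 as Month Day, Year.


ISO 2086-11-20 parses as year=2086, month=11, day=20
Month 11 -> November

November 20, 2086


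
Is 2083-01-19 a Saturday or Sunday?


Anchor: Jan 1, 2083. With p = 2083 - 1 = 2082: (p + p//4 - p//100 + p//400) mod 7 = (2082 + 520 - 20 + 5) mod 7 = 2587 mod 7 = 4 -> Friday (Mon=0 ... Sun=6)
Day of year: 19; offset = 18
Weekday index = (4 + 18) mod 7 = 1 -> Tuesday
Weekend days: Saturday, Sunday

No


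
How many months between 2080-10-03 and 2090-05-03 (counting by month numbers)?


From October 2080 to May 2090
10 years * 12 = 120 months, minus 5 months = 115

115 months


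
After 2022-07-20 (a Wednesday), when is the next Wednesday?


Current: Wednesday
Target: Wednesday
Days ahead: 7

Next Wednesday: 2022-07-27


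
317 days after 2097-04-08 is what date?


Start: 2097-04-08, add 317 days
April 2097 has 30 days: 30 - 8 = 22 days to April 30 -> 295 left
May 2097 has 31 days -> 264 left
June 2097 has 30 days -> 234 left
July 2097 has 31 days -> 203 left
August 2097 has 31 days -> 172 left
September 2097 has 30 days -> 142 left
October 2097 has 31 days -> 111 left
November 2097 has 30 days -> 81 left
December 2097 has 31 days -> 50 left
January 2098 has 31 days -> 19 left
February 2098: 19 <= 28 -> lands on February 19

Result: 2098-02-19


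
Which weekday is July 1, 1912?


Target: July 1, 1912
Anchor: Jan 1, 1912. With p = 1912 - 1 = 1911: (p + p//4 - p//100 + p//400) mod 7 = (1911 + 477 - 19 + 4) mod 7 = 2373 mod 7 = 0 -> Monday (Mon=0 ... Sun=6)
Days before July (Jan-Jun): 182 days
Weekday index = (0 + 182) mod 7 = 0

Monday


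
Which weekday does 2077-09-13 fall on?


Date: September 13, 2077
Anchor: Jan 1, 2077. With p = 2077 - 1 = 2076: (p + p//4 - p//100 + p//400) mod 7 = (2076 + 519 - 20 + 5) mod 7 = 2580 mod 7 = 4 -> Friday (Mon=0 ... Sun=6)
Days before September (Jan-Aug): 243; offset = 243 + 13 - 1 = 255
Weekday index = (4 + 255) mod 7 = 0

Day of the week: Monday


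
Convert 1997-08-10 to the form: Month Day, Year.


ISO 1997-08-10 parses as year=1997, month=08, day=10
Month 8 -> August

August 10, 1997


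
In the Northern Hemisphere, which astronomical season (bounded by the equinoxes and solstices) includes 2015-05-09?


Date: May 9
Astronomical Spring (approx.; exact equinox/solstice day varies by year): March 20 to June 20
May 9 falls within the Spring window

Spring


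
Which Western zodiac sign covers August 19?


Date: August 19
Conventional tropical zodiac dates: Leo from July 23 onward; Virgo starts August 23
August 19 falls within the Leo range

Leo


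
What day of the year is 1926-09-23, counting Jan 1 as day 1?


Date: September 23, 1926
Days in months 1 through 8: 243
Plus 23 days in September

Day of year: 266


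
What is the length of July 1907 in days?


July 1907

31 days


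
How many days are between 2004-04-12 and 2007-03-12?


From 2004-04-12 to 2007-03-12
2004-04-12: days before April = 31 + 29 + 31 = 91 (2004 is a leap year); day of year = 91 + 12 = 103
2007-03-12: days before March = 31 + 28 = 59 (2007 is not a leap year); day of year = 59 + 12 = 71
Rest of 2004: 366 - 103 = 263
Full years 2005 (365), 2006 (365): 730
Total = 263 + 730 + 71 = 1064

1064 days


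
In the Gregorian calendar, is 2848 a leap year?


Gregorian leap year rule: divisible by 4, but not by 100, unless also by 400.
2848 is divisible by 4 but not 100 -> leap year

Yes


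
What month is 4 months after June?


June is month 6
6 + 4 = 10

October


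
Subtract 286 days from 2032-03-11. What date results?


Start: 2032-03-11, subtract 286 days
Back 11 days from March 11 reaches February 29, 2032 -> 275 left
February 2032 has 29 days -> back to January 31, 2032 -> 246 left
January 2032 has 31 days -> back to December 31, 2031 -> 215 left
December 2031 has 31 days -> back to November 30, 2031 -> 184 left
November 2031 has 30 days -> back to October 31, 2031 -> 154 left
October 2031 has 31 days -> back to September 30, 2031 -> 123 left
September 2031 has 30 days -> back to August 31, 2031 -> 93 left
August 2031 has 31 days -> back to July 31, 2031 -> 62 left
July 2031 has 31 days -> back to June 30, 2031 -> 31 left
June 2031 has 30 days -> back to May 31, 2031 -> 1 left
May 2031: 31 - 1 = 30 -> lands on May 30

Result: 2031-05-30


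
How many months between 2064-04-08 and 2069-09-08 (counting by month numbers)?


From April 2064 to September 2069
5 years * 12 = 60 months, plus 5 months = 65

65 months


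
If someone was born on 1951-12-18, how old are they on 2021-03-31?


Birth: 1951-12-18
Reference: 2021-03-31
Year difference: 2021 - 1951 = 70
Birthday not yet reached in 2021, subtract 1

69 years old


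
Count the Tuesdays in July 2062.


July 2062 has 31 days
Anchor: Jan 1, 2062. With p = 2062 - 1 = 2061: (p + p//4 - p//100 + p//400) mod 7 = (2061 + 515 - 20 + 5) mod 7 = 2561 mod 7 = 6 -> Sunday (Mon=0 ... Sun=6)
Days before July (Jan-Jun): 181; July 1 index = (6 + 181) mod 7 = 5 -> Saturday
First Tuesday is July 4
Tuesdays: 4, 11, 18, 25

4 Tuesdays


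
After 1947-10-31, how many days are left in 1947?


Day of year: 304 of 365
Remaining = 365 - 304

61 days


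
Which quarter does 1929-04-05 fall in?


Month: April (month 4)
Q1: Jan-Mar, Q2: Apr-Jun, Q3: Jul-Sep, Q4: Oct-Dec

Q2


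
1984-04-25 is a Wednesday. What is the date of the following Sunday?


Current: Wednesday
Target: Sunday
Days ahead: 4

Next Sunday: 1984-04-29


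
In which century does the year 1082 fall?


Century = (year - 1) // 100 + 1
= (1082 - 1) // 100 + 1
= 1081 // 100 + 1
= 10 + 1

11th century


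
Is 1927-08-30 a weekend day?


Anchor: Jan 1, 1927. With p = 1927 - 1 = 1926: (p + p//4 - p//100 + p//400) mod 7 = (1926 + 481 - 19 + 4) mod 7 = 2392 mod 7 = 5 -> Saturday (Mon=0 ... Sun=6)
Day of year: 242; offset = 241
Weekday index = (5 + 241) mod 7 = 1 -> Tuesday
Weekend days: Saturday, Sunday

No


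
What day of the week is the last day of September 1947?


September 1947 has 30 days
Anchor: Jan 1, 1947. With p = 1947 - 1 = 1946: (p + p//4 - p//100 + p//400) mod 7 = (1946 + 486 - 19 + 4) mod 7 = 2417 mod 7 = 2 -> Wednesday (Mon=0 ... Sun=6)
Days before September (Jan-Aug): 243; September 1 index = (2 + 243) mod 7 = 0 -> Monday
Last day offset: 30 - 1 = 29 days
Weekday index = (0 + 29) mod 7 = 1

Tuesday, September 30


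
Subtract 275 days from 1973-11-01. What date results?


Start: 1973-11-01, subtract 275 days
Back 1 day from November 1 reaches October 31, 1973 -> 274 left
October 1973 has 31 days -> back to September 30, 1973 -> 243 left
September 1973 has 30 days -> back to August 31, 1973 -> 213 left
August 1973 has 31 days -> back to July 31, 1973 -> 182 left
July 1973 has 31 days -> back to June 30, 1973 -> 151 left
June 1973 has 30 days -> back to May 31, 1973 -> 121 left
May 1973 has 31 days -> back to April 30, 1973 -> 90 left
April 1973 has 30 days -> back to March 31, 1973 -> 60 left
March 1973 has 31 days -> back to February 28, 1973 -> 29 left
February 1973 has 28 days -> back to January 31, 1973 -> 1 left
January 1973: 31 - 1 = 30 -> lands on January 30

Result: 1973-01-30


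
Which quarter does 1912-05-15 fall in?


Month: May (month 5)
Q1: Jan-Mar, Q2: Apr-Jun, Q3: Jul-Sep, Q4: Oct-Dec

Q2


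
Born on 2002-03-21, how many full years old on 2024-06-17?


Birth: 2002-03-21
Reference: 2024-06-17
Year difference: 2024 - 2002 = 22

22 years old


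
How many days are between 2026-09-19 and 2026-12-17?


From 2026-09-19 to 2026-12-17
2026-09-19: days before September = 31 + 28 + 31 + 30 + 31 + 30 + 31 + 31 = 243 (2026 is not a leap year); day of year = 243 + 19 = 262
2026-12-17: days before December = 31 + 28 + 31 + 30 + 31 + 30 + 31 + 31 + 30 + 31 + 30 = 334 (2026 is not a leap year); day of year = 334 + 17 = 351
Same year: 351 - 262 = 89

89 days


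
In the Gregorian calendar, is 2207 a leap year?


Gregorian leap year rule: divisible by 4, but not by 100, unless also by 400.
2207 is not divisible by 4 -> not a leap year

No


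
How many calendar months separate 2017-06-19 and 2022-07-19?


From June 2017 to July 2022
5 years * 12 = 60 months, plus 1 month = 61

61 months


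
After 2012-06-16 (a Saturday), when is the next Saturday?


Current: Saturday
Target: Saturday
Days ahead: 7

Next Saturday: 2012-06-23


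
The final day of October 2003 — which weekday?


October 2003 has 31 days
Anchor: Jan 1, 2003. With p = 2003 - 1 = 2002: (p + p//4 - p//100 + p//400) mod 7 = (2002 + 500 - 20 + 5) mod 7 = 2487 mod 7 = 2 -> Wednesday (Mon=0 ... Sun=6)
Days before October (Jan-Sep): 273; October 1 index = (2 + 273) mod 7 = 2 -> Wednesday
Last day offset: 31 - 1 = 30 days
Weekday index = (2 + 30) mod 7 = 4

Friday, October 31


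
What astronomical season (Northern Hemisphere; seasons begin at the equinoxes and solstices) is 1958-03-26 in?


Date: March 26
Astronomical Spring (approx.; exact equinox/solstice day varies by year): March 20 to June 20
March 26 falls within the Spring window

Spring


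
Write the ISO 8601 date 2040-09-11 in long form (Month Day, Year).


ISO 2040-09-11 parses as year=2040, month=09, day=11
Month 9 -> September

September 11, 2040


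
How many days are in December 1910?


December 1910

31 days


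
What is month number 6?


Month 6 of 12

June


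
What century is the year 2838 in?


Century = (year - 1) // 100 + 1
= (2838 - 1) // 100 + 1
= 2837 // 100 + 1
= 28 + 1

29th century


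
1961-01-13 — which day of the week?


Date: January 13, 1961
Anchor: Jan 1, 1961. With p = 1961 - 1 = 1960: (p + p//4 - p//100 + p//400) mod 7 = (1960 + 490 - 19 + 4) mod 7 = 2435 mod 7 = 6 -> Sunday (Mon=0 ... Sun=6)
Days into year = 13 - 1 = 12
Weekday index = (6 + 12) mod 7 = 4

Day of the week: Friday


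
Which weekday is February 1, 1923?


Target: February 1, 1923
Anchor: Jan 1, 1923. With p = 1923 - 1 = 1922: (p + p//4 - p//100 + p//400) mod 7 = (1922 + 480 - 19 + 4) mod 7 = 2387 mod 7 = 0 -> Monday (Mon=0 ... Sun=6)
Days before February (Jan): 31 days
Weekday index = (0 + 31) mod 7 = 3

Thursday


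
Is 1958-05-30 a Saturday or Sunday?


Anchor: Jan 1, 1958. With p = 1958 - 1 = 1957: (p + p//4 - p//100 + p//400) mod 7 = (1957 + 489 - 19 + 4) mod 7 = 2431 mod 7 = 2 -> Wednesday (Mon=0 ... Sun=6)
Day of year: 150; offset = 149
Weekday index = (2 + 149) mod 7 = 4 -> Friday
Weekend days: Saturday, Sunday

No


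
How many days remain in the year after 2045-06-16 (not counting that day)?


Day of year: 167 of 365
Remaining = 365 - 167

198 days


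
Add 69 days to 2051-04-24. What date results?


Start: 2051-04-24, add 69 days
April 2051 has 30 days: 30 - 24 = 6 days to April 30 -> 63 left
May 2051 has 31 days -> 32 left
June 2051 has 30 days -> 2 left
July 2051: 2 <= 31 -> lands on July 2

Result: 2051-07-02


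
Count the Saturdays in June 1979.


June 1979 has 30 days
Anchor: Jan 1, 1979. With p = 1979 - 1 = 1978: (p + p//4 - p//100 + p//400) mod 7 = (1978 + 494 - 19 + 4) mod 7 = 2457 mod 7 = 0 -> Monday (Mon=0 ... Sun=6)
Days before June (Jan-May): 151; June 1 index = (0 + 151) mod 7 = 4 -> Friday
First Saturday is June 2
Saturdays: 2, 9, 16, 23, 30

5 Saturdays


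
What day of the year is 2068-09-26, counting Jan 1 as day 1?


Date: September 26, 2068
Days in months 1 through 8: 244
Plus 26 days in September

Day of year: 270


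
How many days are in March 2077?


March 2077

31 days


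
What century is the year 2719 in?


Century = (year - 1) // 100 + 1
= (2719 - 1) // 100 + 1
= 2718 // 100 + 1
= 27 + 1

28th century


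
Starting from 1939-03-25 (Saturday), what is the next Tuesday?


Current: Saturday
Target: Tuesday
Days ahead: 3

Next Tuesday: 1939-03-28


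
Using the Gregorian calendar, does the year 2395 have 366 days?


Gregorian leap year rule: divisible by 4, but not by 100, unless also by 400.
2395 is not divisible by 4 -> not a leap year

No


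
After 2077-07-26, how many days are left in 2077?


Day of year: 207 of 365
Remaining = 365 - 207

158 days


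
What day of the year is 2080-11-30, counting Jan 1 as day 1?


Date: November 30, 2080
Days in months 1 through 10: 305
Plus 30 days in November

Day of year: 335


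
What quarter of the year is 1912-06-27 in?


Month: June (month 6)
Q1: Jan-Mar, Q2: Apr-Jun, Q3: Jul-Sep, Q4: Oct-Dec

Q2


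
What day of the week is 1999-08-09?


Date: August 9, 1999
Anchor: Jan 1, 1999. With p = 1999 - 1 = 1998: (p + p//4 - p//100 + p//400) mod 7 = (1998 + 499 - 19 + 4) mod 7 = 2482 mod 7 = 4 -> Friday (Mon=0 ... Sun=6)
Days before August (Jan-Jul): 212; offset = 212 + 9 - 1 = 220
Weekday index = (4 + 220) mod 7 = 0

Day of the week: Monday


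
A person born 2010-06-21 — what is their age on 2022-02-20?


Birth: 2010-06-21
Reference: 2022-02-20
Year difference: 2022 - 2010 = 12
Birthday not yet reached in 2022, subtract 1

11 years old


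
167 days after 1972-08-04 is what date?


Start: 1972-08-04, add 167 days
August 1972 has 31 days: 31 - 4 = 27 days to August 31 -> 140 left
September 1972 has 30 days -> 110 left
October 1972 has 31 days -> 79 left
November 1972 has 30 days -> 49 left
December 1972 has 31 days -> 18 left
January 1973: 18 <= 31 -> lands on January 18

Result: 1973-01-18


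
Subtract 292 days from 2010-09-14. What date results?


Start: 2010-09-14, subtract 292 days
Back 14 days from September 14 reaches August 31, 2010 -> 278 left
August 2010 has 31 days -> back to July 31, 2010 -> 247 left
July 2010 has 31 days -> back to June 30, 2010 -> 216 left
June 2010 has 30 days -> back to May 31, 2010 -> 186 left
May 2010 has 31 days -> back to April 30, 2010 -> 155 left
April 2010 has 30 days -> back to March 31, 2010 -> 125 left
March 2010 has 31 days -> back to February 28, 2010 -> 94 left
February 2010 has 28 days -> back to January 31, 2010 -> 66 left
January 2010 has 31 days -> back to December 31, 2009 -> 35 left
December 2009 has 31 days -> back to November 30, 2009 -> 4 left
November 2009: 30 - 4 = 26 -> lands on November 26

Result: 2009-11-26


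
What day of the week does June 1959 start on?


Target: June 1, 1959
Anchor: Jan 1, 1959. With p = 1959 - 1 = 1958: (p + p//4 - p//100 + p//400) mod 7 = (1958 + 489 - 19 + 4) mod 7 = 2432 mod 7 = 3 -> Thursday (Mon=0 ... Sun=6)
Days before June (Jan-May): 151 days
Weekday index = (3 + 151) mod 7 = 0

Monday


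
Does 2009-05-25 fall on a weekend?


Anchor: Jan 1, 2009. With p = 2009 - 1 = 2008: (p + p//4 - p//100 + p//400) mod 7 = (2008 + 502 - 20 + 5) mod 7 = 2495 mod 7 = 3 -> Thursday (Mon=0 ... Sun=6)
Day of year: 145; offset = 144
Weekday index = (3 + 144) mod 7 = 0 -> Monday
Weekend days: Saturday, Sunday

No


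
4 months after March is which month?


March is month 3
3 + 4 = 7

July


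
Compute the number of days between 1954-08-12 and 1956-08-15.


From 1954-08-12 to 1956-08-15
1954-08-12: days before August = 31 + 28 + 31 + 30 + 31 + 30 + 31 = 212 (1954 is not a leap year); day of year = 212 + 12 = 224
1956-08-15: days before August = 31 + 29 + 31 + 30 + 31 + 30 + 31 = 213 (1956 is a leap year); day of year = 213 + 15 = 228
Rest of 1954: 365 - 224 = 141
Full years 1955 (365): 365
Total = 141 + 365 + 228 = 734

734 days


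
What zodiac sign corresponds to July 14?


Date: July 14
Conventional tropical zodiac dates: Cancer from June 21 onward; Leo starts July 23
July 14 falls within the Cancer range

Cancer


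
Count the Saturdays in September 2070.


September 2070 has 30 days
Anchor: Jan 1, 2070. With p = 2070 - 1 = 2069: (p + p//4 - p//100 + p//400) mod 7 = (2069 + 517 - 20 + 5) mod 7 = 2571 mod 7 = 2 -> Wednesday (Mon=0 ... Sun=6)
Days before September (Jan-Aug): 243; September 1 index = (2 + 243) mod 7 = 0 -> Monday
First Saturday is September 6
Saturdays: 6, 13, 20, 27

4 Saturdays


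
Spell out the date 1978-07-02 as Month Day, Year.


ISO 1978-07-02 parses as year=1978, month=07, day=02
Month 7 -> July

July 2, 1978


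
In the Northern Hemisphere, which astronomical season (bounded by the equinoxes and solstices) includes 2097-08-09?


Date: August 9
Astronomical Summer (approx.; exact equinox/solstice day varies by year): June 21 to September 21
August 9 falls within the Summer window

Summer


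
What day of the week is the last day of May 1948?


May 1948 has 31 days
Anchor: Jan 1, 1948. With p = 1948 - 1 = 1947: (p + p//4 - p//100 + p//400) mod 7 = (1947 + 486 - 19 + 4) mod 7 = 2418 mod 7 = 3 -> Thursday (Mon=0 ... Sun=6)
Days before May (Jan-Apr): 121; May 1 index = (3 + 121) mod 7 = 5 -> Saturday
Last day offset: 31 - 1 = 30 days
Weekday index = (5 + 30) mod 7 = 0

Monday, May 31


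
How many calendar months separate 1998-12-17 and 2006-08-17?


From December 1998 to August 2006
8 years * 12 = 96 months, minus 4 months = 92

92 months


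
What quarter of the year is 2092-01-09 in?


Month: January (month 1)
Q1: Jan-Mar, Q2: Apr-Jun, Q3: Jul-Sep, Q4: Oct-Dec

Q1


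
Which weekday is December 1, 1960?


Target: December 1, 1960
Anchor: Jan 1, 1960. With p = 1960 - 1 = 1959: (p + p//4 - p//100 + p//400) mod 7 = (1959 + 489 - 19 + 4) mod 7 = 2433 mod 7 = 4 -> Friday (Mon=0 ... Sun=6)
Days before December (Jan-Nov): 335 days
Weekday index = (4 + 335) mod 7 = 3

Thursday


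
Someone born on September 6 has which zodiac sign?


Date: September 6
Conventional tropical zodiac dates: Virgo from August 23 onward; Libra starts September 23
September 6 falls within the Virgo range

Virgo


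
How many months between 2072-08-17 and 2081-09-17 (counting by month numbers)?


From August 2072 to September 2081
9 years * 12 = 108 months, plus 1 month = 109

109 months


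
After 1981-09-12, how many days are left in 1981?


Day of year: 255 of 365
Remaining = 365 - 255

110 days


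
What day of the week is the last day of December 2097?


December 2097 has 31 days
Anchor: Jan 1, 2097. With p = 2097 - 1 = 2096: (p + p//4 - p//100 + p//400) mod 7 = (2096 + 524 - 20 + 5) mod 7 = 2605 mod 7 = 1 -> Tuesday (Mon=0 ... Sun=6)
Days before December (Jan-Nov): 334; December 1 index = (1 + 334) mod 7 = 6 -> Sunday
Last day offset: 31 - 1 = 30 days
Weekday index = (6 + 30) mod 7 = 1

Tuesday, December 31


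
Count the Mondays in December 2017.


December 2017 has 31 days
Anchor: Jan 1, 2017. With p = 2017 - 1 = 2016: (p + p//4 - p//100 + p//400) mod 7 = (2016 + 504 - 20 + 5) mod 7 = 2505 mod 7 = 6 -> Sunday (Mon=0 ... Sun=6)
Days before December (Jan-Nov): 334; December 1 index = (6 + 334) mod 7 = 4 -> Friday
First Monday is December 4
Mondays: 4, 11, 18, 25

4 Mondays
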